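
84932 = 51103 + 33829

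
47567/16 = 47567/16=2972.94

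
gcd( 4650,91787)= 1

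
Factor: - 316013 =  - 17^1*29^1*641^1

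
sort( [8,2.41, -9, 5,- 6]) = [  -  9, - 6,2.41, 5,8]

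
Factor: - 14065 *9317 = -5^1*7^1*11^3*29^1*97^1  =  - 131043605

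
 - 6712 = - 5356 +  - 1356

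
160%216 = 160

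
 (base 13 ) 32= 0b101001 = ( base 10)41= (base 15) 2B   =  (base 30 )1B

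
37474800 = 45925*816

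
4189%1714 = 761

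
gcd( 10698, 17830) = 3566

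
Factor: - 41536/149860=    - 176/635 = - 2^4 * 5^( - 1) *11^1*127^( - 1 )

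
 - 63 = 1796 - 1859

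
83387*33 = 2751771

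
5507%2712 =83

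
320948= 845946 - 524998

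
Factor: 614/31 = 2^1*31^(-1 ) * 307^1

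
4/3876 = 1/969 = 0.00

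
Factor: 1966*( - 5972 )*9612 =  - 2^5*3^3 * 89^1 * 983^1*1493^1 = - 112854030624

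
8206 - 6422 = 1784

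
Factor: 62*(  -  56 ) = - 2^4*7^1 * 31^1 = - 3472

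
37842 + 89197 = 127039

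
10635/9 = 3545/3 = 1181.67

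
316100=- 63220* (  -  5 )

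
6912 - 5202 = 1710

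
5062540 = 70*72322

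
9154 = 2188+6966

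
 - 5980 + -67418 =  - 73398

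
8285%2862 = 2561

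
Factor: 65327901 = 3^1*4111^1*5297^1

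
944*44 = 41536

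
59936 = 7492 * 8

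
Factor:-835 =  - 5^1*167^1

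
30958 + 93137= 124095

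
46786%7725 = 436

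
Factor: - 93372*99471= - 9287806212  =  -2^2*3^2*31^1*71^1*251^1*467^1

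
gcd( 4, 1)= 1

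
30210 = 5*6042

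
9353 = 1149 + 8204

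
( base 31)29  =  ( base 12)5b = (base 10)71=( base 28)2f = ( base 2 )1000111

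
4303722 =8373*514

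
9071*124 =1124804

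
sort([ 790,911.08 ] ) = [790, 911.08 ]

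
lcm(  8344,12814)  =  358792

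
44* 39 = 1716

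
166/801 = 166/801= 0.21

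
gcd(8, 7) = 1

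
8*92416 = 739328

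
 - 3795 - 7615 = - 11410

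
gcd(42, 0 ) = 42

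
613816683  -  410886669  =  202930014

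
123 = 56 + 67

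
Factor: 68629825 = 5^2*11^1*249563^1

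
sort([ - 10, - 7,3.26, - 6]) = [ - 10,-7, - 6,  3.26 ] 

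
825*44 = 36300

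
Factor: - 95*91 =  - 5^1 * 7^1 * 13^1*19^1  =  - 8645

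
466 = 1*466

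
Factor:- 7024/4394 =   -  2^3*13^(-3 )*439^1 = -3512/2197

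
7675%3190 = 1295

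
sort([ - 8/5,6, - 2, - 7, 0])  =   [-7, - 2, - 8/5, 0 , 6 ]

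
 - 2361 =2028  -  4389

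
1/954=1/954=0.00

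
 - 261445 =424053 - 685498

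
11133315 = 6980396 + 4152919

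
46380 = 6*7730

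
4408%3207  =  1201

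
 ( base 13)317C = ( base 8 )15317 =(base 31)74C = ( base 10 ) 6863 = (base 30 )7IN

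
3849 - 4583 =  -734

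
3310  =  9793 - 6483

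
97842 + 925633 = 1023475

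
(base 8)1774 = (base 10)1020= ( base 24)1ic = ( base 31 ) 11S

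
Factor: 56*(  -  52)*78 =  - 227136 = - 2^6* 3^1* 7^1*13^2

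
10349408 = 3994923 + 6354485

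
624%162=138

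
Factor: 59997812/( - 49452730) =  - 2^1*5^(-1)*7^1*557^1*3847^1*4945273^(  -  1) = -29998906/24726365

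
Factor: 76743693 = 3^4*13^1*31^1*2351^1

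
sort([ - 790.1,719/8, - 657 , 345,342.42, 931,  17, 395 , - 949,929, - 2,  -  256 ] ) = [ - 949,- 790.1,-657  , - 256,- 2 , 17,719/8 , 342.42, 345,395, 929,931 ]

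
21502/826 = 26 + 13/413  =  26.03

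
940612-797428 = 143184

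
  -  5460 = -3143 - 2317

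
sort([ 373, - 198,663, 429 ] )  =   [ - 198, 373,  429, 663]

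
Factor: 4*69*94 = 25944 = 2^3*3^1*23^1*47^1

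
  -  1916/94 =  - 21 + 29/47 = - 20.38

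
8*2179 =17432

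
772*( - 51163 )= - 39497836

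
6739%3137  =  465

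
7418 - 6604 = 814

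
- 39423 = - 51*773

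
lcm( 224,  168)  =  672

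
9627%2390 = 67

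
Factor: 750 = 2^1 * 3^1*5^3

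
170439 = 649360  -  478921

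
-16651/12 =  - 16651/12 = -1387.58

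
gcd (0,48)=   48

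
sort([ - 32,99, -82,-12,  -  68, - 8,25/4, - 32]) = [ - 82, - 68, - 32, - 32, - 12, - 8, 25/4,99] 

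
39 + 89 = 128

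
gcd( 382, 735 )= 1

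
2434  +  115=2549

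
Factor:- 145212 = -2^2*3^1*12101^1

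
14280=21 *680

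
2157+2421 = 4578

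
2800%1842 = 958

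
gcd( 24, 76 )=4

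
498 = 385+113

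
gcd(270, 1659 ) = 3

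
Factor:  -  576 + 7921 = 7345 = 5^1 * 13^1*113^1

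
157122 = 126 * 1247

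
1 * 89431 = 89431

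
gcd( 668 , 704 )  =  4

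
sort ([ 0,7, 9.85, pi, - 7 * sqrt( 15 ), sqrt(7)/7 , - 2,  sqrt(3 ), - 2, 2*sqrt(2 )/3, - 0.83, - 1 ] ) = [-7*sqrt(15 ) ,  -  2 , - 2, - 1,  -  0.83  ,  0,sqrt(7)/7,2*sqrt(2 ) /3,sqrt(3),pi,7,9.85]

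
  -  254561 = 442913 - 697474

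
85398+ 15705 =101103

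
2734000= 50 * 54680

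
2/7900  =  1/3950= 0.00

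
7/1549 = 7/1549 = 0.00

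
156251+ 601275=757526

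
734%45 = 14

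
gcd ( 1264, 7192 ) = 8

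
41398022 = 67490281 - 26092259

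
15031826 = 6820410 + 8211416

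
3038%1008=14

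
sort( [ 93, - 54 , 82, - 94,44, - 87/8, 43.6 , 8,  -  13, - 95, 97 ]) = [ - 95,- 94, - 54, - 13, - 87/8,  8,  43.6,44, 82, 93,97] 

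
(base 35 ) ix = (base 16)297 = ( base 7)1635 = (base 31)LC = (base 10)663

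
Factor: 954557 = 43^1*79^1*281^1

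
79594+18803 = 98397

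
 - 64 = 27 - 91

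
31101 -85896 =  - 54795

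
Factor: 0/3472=0^1 =0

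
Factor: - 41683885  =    -  5^1*8336777^1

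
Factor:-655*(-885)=579675=3^1 * 5^2*59^1*131^1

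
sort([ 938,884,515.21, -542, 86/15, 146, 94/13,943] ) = [ - 542 , 86/15,94/13,146 , 515.21,884, 938,943]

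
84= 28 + 56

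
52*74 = 3848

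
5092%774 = 448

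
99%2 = 1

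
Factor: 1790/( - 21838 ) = -5^1 * 61^( - 1 ) =- 5/61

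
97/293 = 97/293= 0.33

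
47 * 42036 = 1975692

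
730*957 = 698610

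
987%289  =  120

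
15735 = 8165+7570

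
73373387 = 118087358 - 44713971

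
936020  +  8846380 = 9782400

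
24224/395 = 61+129/395 = 61.33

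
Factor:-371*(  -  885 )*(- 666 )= - 218671110=- 2^1*3^3 *5^1*7^1*37^1*53^1 * 59^1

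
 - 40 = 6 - 46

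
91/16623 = 91/16623 = 0.01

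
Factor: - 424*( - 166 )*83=5841872 = 2^4*53^1*83^2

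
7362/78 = 94 + 5/13 = 94.38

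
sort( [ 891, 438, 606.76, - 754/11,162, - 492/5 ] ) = [ - 492/5 ,  -  754/11,162,438,  606.76,891]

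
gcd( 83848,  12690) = 94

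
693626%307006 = 79614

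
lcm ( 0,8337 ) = 0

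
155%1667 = 155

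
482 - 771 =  - 289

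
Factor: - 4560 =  - 2^4*3^1*5^1 *19^1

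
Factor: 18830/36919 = 2^1*5^1*7^1*269^1 * 36919^( - 1)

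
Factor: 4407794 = 2^1*17^1 * 129641^1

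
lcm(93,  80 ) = 7440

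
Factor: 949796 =2^2*367^1  *647^1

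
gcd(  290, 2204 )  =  58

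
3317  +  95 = 3412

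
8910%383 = 101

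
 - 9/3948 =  - 3/1316=-0.00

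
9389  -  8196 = 1193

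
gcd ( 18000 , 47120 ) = 80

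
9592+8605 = 18197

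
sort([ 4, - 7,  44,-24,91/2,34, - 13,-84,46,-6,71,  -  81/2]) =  [ - 84, - 81/2,  -  24, - 13, - 7, - 6,  4,34, 44,  91/2,46,71] 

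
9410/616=15 + 85/308 = 15.28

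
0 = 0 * 35770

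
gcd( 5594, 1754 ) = 2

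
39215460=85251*460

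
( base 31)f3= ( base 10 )468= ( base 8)724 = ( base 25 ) II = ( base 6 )2100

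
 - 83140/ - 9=9237 + 7/9  =  9237.78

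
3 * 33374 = 100122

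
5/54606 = 5/54606=0.00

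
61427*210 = 12899670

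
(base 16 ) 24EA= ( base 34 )85W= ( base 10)9450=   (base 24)g9i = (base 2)10010011101010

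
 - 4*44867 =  - 179468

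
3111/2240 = 1 + 871/2240 = 1.39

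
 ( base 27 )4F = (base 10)123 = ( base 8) 173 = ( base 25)4n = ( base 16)7b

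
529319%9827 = 8488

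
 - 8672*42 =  - 364224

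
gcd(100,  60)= 20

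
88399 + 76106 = 164505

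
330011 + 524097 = 854108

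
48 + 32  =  80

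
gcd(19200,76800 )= 19200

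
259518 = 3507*74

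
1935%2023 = 1935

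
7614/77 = 98+ 68/77 = 98.88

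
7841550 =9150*857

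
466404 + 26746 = 493150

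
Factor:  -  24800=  - 2^5*5^2*31^1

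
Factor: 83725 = 5^2*17^1*197^1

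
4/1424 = 1/356 = 0.00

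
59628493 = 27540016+32088477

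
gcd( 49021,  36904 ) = 7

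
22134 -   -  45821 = 67955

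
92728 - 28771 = 63957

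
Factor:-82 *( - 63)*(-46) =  - 2^2*3^2 * 7^1 * 23^1 * 41^1 = -  237636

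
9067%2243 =95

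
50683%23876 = 2931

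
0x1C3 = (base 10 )451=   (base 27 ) GJ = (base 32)E3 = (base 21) 10A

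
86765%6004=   2709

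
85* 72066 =6125610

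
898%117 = 79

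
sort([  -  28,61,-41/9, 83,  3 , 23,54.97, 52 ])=[ - 28, - 41/9,3,23,  52,54.97, 61,  83]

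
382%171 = 40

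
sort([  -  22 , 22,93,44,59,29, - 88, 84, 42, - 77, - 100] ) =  [ - 100, - 88, - 77, - 22,22, 29, 42,  44, 59,84,93]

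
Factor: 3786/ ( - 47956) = -3/38 = - 2^(- 1 )*3^1*19^(-1)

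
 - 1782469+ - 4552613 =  - 6335082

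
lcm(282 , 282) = 282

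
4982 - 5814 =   -  832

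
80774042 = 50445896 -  - 30328146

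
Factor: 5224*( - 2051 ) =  - 2^3 *7^1*293^1*653^1=- 10714424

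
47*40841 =1919527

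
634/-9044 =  - 317/4522 = - 0.07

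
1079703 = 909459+170244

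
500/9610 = 50/961=0.05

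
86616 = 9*9624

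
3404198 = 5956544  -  2552346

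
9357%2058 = 1125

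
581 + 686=1267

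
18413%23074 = 18413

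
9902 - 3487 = 6415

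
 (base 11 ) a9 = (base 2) 1110111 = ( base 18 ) 6B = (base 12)9b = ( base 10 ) 119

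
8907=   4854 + 4053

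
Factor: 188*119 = 22372=2^2*7^1*17^1*47^1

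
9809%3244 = 77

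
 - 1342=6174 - 7516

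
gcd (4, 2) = 2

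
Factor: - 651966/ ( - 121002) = 19^2*67^( - 1) = 361/67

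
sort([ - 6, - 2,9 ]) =[-6, - 2, 9]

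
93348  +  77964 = 171312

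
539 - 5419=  - 4880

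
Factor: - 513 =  - 3^3*19^1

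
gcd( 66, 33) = 33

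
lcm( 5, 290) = 290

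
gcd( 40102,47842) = 2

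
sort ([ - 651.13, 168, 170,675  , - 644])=[ - 651.13, - 644,168, 170, 675 ] 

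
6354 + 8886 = 15240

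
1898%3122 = 1898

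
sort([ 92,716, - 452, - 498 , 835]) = [ - 498, - 452,92,716, 835 ]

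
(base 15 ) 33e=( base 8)1336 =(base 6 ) 3222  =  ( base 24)16e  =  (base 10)734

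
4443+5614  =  10057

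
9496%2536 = 1888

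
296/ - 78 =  - 148/39 = - 3.79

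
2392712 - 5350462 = - 2957750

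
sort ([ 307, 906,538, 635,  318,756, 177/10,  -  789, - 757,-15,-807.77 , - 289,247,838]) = [ - 807.77, - 789, - 757, - 289,-15, 177/10,  247, 307,318,538, 635 , 756, 838,  906 ] 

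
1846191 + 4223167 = 6069358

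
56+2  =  58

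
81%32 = 17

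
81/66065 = 81/66065 = 0.00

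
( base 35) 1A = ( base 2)101101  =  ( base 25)1k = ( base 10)45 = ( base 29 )1G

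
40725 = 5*8145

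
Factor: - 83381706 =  - 2^1*3^2*4632317^1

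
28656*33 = 945648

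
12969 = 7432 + 5537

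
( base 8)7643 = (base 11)300A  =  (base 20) A03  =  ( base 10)4003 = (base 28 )52r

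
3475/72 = 3475/72 = 48.26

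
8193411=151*54261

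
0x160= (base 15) 187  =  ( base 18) 11A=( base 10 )352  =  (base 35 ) A2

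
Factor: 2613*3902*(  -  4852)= -49470632952 = - 2^3*3^1 * 13^1*67^1*1213^1*1951^1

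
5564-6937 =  - 1373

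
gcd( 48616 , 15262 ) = 2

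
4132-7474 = -3342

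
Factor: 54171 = 3^2*13^1*463^1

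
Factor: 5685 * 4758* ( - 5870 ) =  - 2^2*3^2*5^2 * 13^1*61^1 * 379^1 * 587^1 = - 158778980100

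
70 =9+61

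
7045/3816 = 1+3229/3816 = 1.85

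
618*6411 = 3961998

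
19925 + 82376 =102301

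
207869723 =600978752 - 393109029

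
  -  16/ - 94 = 8/47 = 0.17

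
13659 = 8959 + 4700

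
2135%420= 35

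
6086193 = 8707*699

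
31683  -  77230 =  - 45547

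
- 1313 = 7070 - 8383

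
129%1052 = 129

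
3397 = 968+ 2429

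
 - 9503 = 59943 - 69446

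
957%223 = 65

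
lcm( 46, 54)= 1242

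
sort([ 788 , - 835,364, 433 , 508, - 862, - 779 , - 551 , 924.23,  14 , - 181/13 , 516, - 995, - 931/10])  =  [ - 995 , -862 , - 835, - 779, - 551, - 931/10, - 181/13 , 14 , 364 , 433, 508,  516, 788,924.23] 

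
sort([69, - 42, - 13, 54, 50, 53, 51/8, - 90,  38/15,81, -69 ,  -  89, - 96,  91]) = [ - 96, - 90, - 89, - 69, - 42, - 13,38/15,51/8, 50,53,54, 69, 81 , 91]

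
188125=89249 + 98876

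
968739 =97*9987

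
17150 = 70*245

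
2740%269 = 50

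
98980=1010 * 98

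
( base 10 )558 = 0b1000101110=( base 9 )680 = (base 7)1425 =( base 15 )273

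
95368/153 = 623 + 49/153 = 623.32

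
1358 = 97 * 14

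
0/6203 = 0 = 0.00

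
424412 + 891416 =1315828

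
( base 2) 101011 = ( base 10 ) 43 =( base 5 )133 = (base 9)47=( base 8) 53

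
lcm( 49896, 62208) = 4790016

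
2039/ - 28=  - 73 + 5/28 = - 72.82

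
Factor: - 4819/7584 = -2^( - 5)*3^( - 1 )*61^1 = - 61/96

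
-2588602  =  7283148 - 9871750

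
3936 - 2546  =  1390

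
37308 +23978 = 61286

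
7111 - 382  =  6729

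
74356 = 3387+70969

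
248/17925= 248/17925=0.01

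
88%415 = 88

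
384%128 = 0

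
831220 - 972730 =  - 141510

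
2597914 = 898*2893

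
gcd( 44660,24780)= 140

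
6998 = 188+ 6810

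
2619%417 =117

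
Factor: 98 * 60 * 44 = 2^5*3^1 *5^1*7^2*11^1 = 258720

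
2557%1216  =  125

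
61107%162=33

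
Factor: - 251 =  - 251^1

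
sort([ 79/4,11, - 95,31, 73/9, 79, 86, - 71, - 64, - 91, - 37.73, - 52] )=[ - 95, - 91, - 71,-64, - 52, - 37.73, 73/9,11,79/4, 31, 79,86]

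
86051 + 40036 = 126087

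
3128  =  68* 46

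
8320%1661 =15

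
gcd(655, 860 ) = 5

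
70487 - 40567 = 29920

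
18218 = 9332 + 8886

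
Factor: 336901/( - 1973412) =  - 2^(-2 )*3^( - 2 )*7^(  -  1)*41^ ( - 1 )*191^( - 1)*336901^1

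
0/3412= 0 =0.00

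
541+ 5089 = 5630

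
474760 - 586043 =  - 111283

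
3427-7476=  - 4049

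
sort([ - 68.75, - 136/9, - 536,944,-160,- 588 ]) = [-588, - 536, - 160, - 68.75, - 136/9, 944 ] 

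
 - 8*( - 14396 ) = 115168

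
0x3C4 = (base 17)35C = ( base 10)964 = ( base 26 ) 1B2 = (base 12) 684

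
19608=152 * 129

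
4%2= 0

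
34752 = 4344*8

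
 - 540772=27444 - 568216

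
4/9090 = 2/4545 = 0.00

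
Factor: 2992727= 173^1*17299^1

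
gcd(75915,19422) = 9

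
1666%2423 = 1666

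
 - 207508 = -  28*7411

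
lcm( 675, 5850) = 17550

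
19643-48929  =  -29286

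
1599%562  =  475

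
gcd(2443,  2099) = 1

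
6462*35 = 226170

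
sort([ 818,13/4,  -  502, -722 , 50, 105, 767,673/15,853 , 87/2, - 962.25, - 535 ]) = [-962.25, - 722, - 535, - 502 , 13/4,87/2,  673/15,  50, 105, 767,  818, 853] 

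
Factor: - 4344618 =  - 2^1*3^1*359^1*2017^1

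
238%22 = 18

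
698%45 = 23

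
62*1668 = 103416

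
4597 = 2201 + 2396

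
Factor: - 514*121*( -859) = 53424646 = 2^1*11^2*257^1*859^1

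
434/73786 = 217/36893 = 0.01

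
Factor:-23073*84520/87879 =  - 650043320/29293= -2^3*5^1*11^(  -  1 )*2113^1  *2663^ (  -  1 )*7691^1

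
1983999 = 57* 34807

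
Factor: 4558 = 2^1*43^1* 53^1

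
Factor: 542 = 2^1*271^1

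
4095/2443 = 585/349 = 1.68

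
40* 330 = 13200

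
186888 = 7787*24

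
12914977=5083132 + 7831845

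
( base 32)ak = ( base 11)28a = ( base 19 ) hh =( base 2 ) 101010100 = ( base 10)340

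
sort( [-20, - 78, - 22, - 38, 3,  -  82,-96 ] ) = [ - 96,  -  82,-78,-38, - 22, - 20, 3 ]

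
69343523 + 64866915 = 134210438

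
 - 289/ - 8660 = 289/8660 = 0.03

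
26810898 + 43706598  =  70517496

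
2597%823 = 128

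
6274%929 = 700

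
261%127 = 7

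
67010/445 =13402/89 = 150.58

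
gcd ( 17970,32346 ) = 3594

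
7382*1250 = 9227500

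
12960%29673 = 12960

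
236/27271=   236/27271 = 0.01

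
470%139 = 53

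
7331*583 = 4273973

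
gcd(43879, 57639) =1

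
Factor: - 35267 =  - 35267^1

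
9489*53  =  502917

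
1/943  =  1/943 = 0.00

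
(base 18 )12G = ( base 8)570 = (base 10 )376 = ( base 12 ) 274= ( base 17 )152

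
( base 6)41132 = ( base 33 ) 50B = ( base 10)5456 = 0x1550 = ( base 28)6QO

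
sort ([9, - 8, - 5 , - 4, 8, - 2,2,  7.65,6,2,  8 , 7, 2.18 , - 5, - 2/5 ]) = [ - 8,-5, - 5, -4, - 2, - 2/5,2,2,2.18,6, 7,7.65,  8,  8, 9 ]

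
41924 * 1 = 41924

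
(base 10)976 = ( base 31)10f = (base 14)4DA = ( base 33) tj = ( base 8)1720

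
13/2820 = 13/2820 = 0.00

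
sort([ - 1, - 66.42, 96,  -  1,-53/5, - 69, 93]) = [  -  69, - 66.42, - 53/5, - 1,- 1, 93, 96 ] 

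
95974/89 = 1078 + 32/89 = 1078.36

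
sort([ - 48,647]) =[ - 48,647]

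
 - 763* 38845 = -29638735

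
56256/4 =14064 = 14064.00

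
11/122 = 11/122 = 0.09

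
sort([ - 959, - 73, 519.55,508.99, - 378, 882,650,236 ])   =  [ - 959, - 378, - 73,236, 508.99, 519.55, 650,882 ]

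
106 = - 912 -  - 1018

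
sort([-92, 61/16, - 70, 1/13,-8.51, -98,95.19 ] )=[-98, - 92,-70,-8.51,  1/13, 61/16,95.19]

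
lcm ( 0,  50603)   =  0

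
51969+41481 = 93450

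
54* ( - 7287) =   -  393498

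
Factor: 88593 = 3^1*29531^1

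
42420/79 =536 + 76/79 = 536.96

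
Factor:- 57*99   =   - 5643 = - 3^3*11^1 * 19^1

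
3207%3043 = 164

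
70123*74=5189102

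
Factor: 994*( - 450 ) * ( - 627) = 2^2*3^3 *5^2 * 7^1*11^1*19^1*71^1 = 280457100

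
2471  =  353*7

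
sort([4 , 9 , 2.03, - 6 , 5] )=[  -  6,2.03,4,5,  9]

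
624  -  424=200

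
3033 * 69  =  209277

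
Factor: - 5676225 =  - 3^1 * 5^2*75683^1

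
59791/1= 59791 = 59791.00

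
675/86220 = 15/1916= 0.01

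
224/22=112/11 = 10.18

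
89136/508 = 22284/127 = 175.46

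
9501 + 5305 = 14806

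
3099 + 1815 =4914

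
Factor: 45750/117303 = 2^1* 5^3*641^( - 1) = 250/641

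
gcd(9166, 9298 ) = 2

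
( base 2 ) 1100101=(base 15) 6b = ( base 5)401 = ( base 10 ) 101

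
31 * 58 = 1798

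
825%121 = 99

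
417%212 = 205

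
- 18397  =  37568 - 55965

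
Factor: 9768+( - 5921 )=3847 = 3847^1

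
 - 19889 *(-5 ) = 99445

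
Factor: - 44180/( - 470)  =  94 = 2^1*47^1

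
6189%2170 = 1849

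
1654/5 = 330  +  4/5 =330.80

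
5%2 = 1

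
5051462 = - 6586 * (  -  767) 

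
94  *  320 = 30080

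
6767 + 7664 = 14431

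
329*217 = 71393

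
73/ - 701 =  - 1  +  628/701 = - 0.10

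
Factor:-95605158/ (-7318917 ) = 31868386/2439639=2^1 *3^( - 4) * 11^1 *23^1*30119^(  -  1 )*62981^1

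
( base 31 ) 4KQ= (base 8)10612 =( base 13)2075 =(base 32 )4CA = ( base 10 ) 4490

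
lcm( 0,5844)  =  0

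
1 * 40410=40410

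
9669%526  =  201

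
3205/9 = 356+1/9 = 356.11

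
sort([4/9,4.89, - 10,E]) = [ - 10,4/9 , E, 4.89 ] 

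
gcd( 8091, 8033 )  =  29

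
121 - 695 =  - 574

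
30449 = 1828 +28621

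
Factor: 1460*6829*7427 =2^2*5^1*7^1* 73^1 * 1061^1*6829^1=74049715180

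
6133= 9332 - 3199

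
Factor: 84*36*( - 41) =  - 123984 = - 2^4*3^3*7^1*41^1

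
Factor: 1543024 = 2^4*7^1 * 23^1*599^1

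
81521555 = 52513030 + 29008525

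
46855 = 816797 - 769942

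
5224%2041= 1142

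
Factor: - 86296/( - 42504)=3^( - 1 )*11^( - 1 ) * 67^1 = 67/33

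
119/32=119/32  =  3.72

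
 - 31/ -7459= 31/7459 = 0.00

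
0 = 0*68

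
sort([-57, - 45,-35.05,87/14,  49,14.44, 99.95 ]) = [ - 57 , - 45, - 35.05 , 87/14, 14.44,49,99.95] 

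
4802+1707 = 6509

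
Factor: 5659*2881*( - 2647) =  - 43^1 *67^1*2647^1*5659^1= - 43155573613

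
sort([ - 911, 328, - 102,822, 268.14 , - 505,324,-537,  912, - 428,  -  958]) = [ - 958, - 911, - 537, - 505, - 428, - 102,268.14 , 324, 328 , 822 , 912]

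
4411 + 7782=12193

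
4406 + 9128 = 13534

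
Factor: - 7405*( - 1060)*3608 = 28320274400  =  2^5*5^2*11^1*41^1*53^1*1481^1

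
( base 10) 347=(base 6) 1335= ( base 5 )2342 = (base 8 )533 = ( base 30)BH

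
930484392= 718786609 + 211697783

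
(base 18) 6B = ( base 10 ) 119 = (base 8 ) 167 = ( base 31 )3Q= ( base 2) 1110111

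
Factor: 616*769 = 473704 = 2^3 * 7^1*11^1*769^1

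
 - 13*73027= - 949351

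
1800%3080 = 1800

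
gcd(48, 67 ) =1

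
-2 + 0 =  -2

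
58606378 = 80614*727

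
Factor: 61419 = 3^1 * 59^1 * 347^1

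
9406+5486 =14892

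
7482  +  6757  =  14239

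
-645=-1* 645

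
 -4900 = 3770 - 8670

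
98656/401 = 98656/401= 246.02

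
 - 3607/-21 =3607/21 = 171.76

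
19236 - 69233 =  - 49997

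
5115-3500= 1615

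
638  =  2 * 319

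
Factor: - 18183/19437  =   - 29/31   =  - 29^1 * 31^(-1 ) 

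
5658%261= 177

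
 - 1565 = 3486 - 5051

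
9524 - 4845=4679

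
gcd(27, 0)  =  27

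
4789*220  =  1053580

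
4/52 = 1/13 = 0.08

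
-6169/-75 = 6169/75 = 82.25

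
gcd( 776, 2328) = 776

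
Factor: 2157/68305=3/95 = 3^1  *  5^(-1)*19^(-1) 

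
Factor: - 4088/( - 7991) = 2^3 * 7^1*61^( - 1)*73^1*131^( - 1 ) 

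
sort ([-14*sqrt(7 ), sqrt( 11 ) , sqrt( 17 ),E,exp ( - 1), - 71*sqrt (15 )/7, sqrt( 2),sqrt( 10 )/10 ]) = [  -  71*sqrt( 15)/7, - 14  *sqrt( 7 ),sqrt ( 10 )/10,exp (- 1),  sqrt( 2), E,sqrt( 11), sqrt(17 ) ]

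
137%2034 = 137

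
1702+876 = 2578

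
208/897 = 16/69 = 0.23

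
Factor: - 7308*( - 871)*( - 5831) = - 2^2*3^2*7^4*13^1*17^1*29^1*67^1= - 37115877708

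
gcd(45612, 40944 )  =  12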